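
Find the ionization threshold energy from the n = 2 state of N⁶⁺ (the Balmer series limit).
166.669825 eV

The series limit corresponds to the transition from n = ∞ to n = 2.
This is the highest energy (shortest wavelength) transition in the Balmer series.

E_∞ = 0 eV
E_2 = -13.6057 × 7² / 2² = -166.669825 eV

Energy at series limit:
ΔE = E_∞ - E_2 = 0 - (-166.669825) = 166.669825 eV

This energy equals the ionization energy from the n = 2 state of N⁶⁺.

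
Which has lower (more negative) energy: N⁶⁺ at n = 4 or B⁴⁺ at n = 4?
N⁶⁺ at n = 4 (E = -41.67 eV)

Using E_n = -13.6057 Z² / n² eV:

N⁶⁺ (Z = 7) at n = 4:
E = -13.6057 × 7² / 4² = -13.6057 × 49 / 16 = -41.66746 eV

B⁴⁺ (Z = 5) at n = 4:
E = -13.6057 × 5² / 4² = -13.6057 × 25 / 16 = -21.25891 eV

Since -41.66746 eV < -21.25891 eV,
N⁶⁺ at n = 4 is more tightly bound (requires more energy to ionize).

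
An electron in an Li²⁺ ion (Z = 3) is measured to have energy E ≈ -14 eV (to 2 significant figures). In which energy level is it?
n = 3

The exact energy levels follow E_n = -13.6057 Z² / n² eV with Z = 3.

The measured value (-14 eV) is reported to only 2 significant figures, so we must test candidate n values and see which one matches to that precision.

Candidate energies:
  n = 1:  E = -13.6057 × 3² / 1² = -122.45130 eV
  n = 2:  E = -13.6057 × 3² / 2² = -30.61283 eV
  n = 3:  E = -13.6057 × 3² / 3² = -13.60570 eV  ← matches
  n = 4:  E = -13.6057 × 3² / 4² = -7.65321 eV
  n = 5:  E = -13.6057 × 3² / 5² = -4.89805 eV

Checking against the measurement of -14 eV (2 sig figs), only n = 3 agrees:
E_3 = -13.60570 eV, which rounds to -14 eV ✓

Therefore n = 3.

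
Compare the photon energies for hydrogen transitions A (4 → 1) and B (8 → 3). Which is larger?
4 → 1

Calculate the energy for each transition:

Transition 4 → 1:
ΔE₁ = |E_1 - E_4| = |-13.6057/1² - (-13.6057/4²)|
ΔE₁ = |-13.60570000000 - (-0.85035625000)| = 12.75534375 eV

Transition 8 → 3:
ΔE₂ = |E_3 - E_8| = |-13.6057/3² - (-13.6057/8²)|
ΔE₂ = |-1.51174444444 - (-0.21258906250)| = 1.29915538 eV

Since 12.75534375 eV > 1.29915538 eV, the transition 4 → 1 emits the more energetic photon.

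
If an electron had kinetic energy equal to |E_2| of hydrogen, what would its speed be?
1.09e+06 m/s (or 0.365% of c)

The binding energy at n = 2 for hydrogen is:
E_2 = -13.6057/2² = -3.40143 eV
|E_2| = 3.40143 eV

Convert to Joules:
KE = 3.40143 eV × (1.602177 × 10⁻¹⁹ J/eV) = 5.4497e-19 J

Using KE = ½mv²:
v = √(2·KE/m_e)
v = √(2 × 5.4497e-19 J / 9.10938 × 10⁻³¹ kg)
v = 1.09e+06 m/s

This is approximately 0.365% the speed of light.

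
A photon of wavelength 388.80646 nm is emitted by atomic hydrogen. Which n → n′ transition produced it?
n = 8 → n = 2

First, find the photon energy from the wavelength (hc = 1239.84 eV·nm):
E = hc/λ = 1239.84 eV·nm / 388.80646 nm = 3.1888359 eV

The energy levels of hydrogen satisfy E_n = -13.6057 / n² eV, so an emission n_i → n_f releases
ΔE = 13.6057 × (1/n_f² − 1/n_i²) eV.

Setting ΔE equal to the photon energy:
1/n_f² − 1/n_i² = 3.1888359 / 13.6057 = 0.23437500

Since 1/n_i² must be positive, we need 1/n_f² > 0.23437500, i.e. n_f ≤ 2. For each allowed n_f, solve n_i = (1/n_f² − 0.23437500)^(−1/2) and check whether it is a whole number:
  n_f = 1: 1/n_i² = 1.00000000 − 0.23437500 = 0.76562500 → n_i = 1.143  (not an integer) ✗
  n_f = 2: 1/n_i² = 0.25000000 − 0.23437500 = 0.01562500 → n_i = 8.000  → integer, n_i = 8 ✓

Only n_f = 2 gives an integer upper level, n_i = 8.

The transition is from n = 8 to n = 2 (emission).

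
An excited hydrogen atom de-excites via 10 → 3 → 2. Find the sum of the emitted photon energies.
3.27 eV

The energy levels of hydrogen are E_n = -13.6057 / n² eV.

First transition (10 → 3):
ΔE₁ = |E_3 - E_10|
ΔE₁ = |-1.51174444 - (-0.13605700)| = 1.37569 eV

Second transition (3 → 2):
ΔE₂ = |E_2 - E_3|
ΔE₂ = |-3.40142500 - (-1.51174444)| = 1.88968 eV

Total energy released:
E_total = ΔE₁ + ΔE₂ = 1.37569 + 1.88968 = 3.27 eV

Note: This equals the direct transition 10 → 2: 3.27 eV ✓
Energy is conserved regardless of the path taken.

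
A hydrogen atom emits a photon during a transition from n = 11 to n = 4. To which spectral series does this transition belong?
Brackett series

The spectral series in hydrogen are named based on the final (lower) energy level:
- Lyman series: n_final = 1 (ultraviolet)
- Balmer series: n_final = 2 (visible/near-UV)
- Paschen series: n_final = 3 (infrared)
- Brackett series: n_final = 4 (infrared)
- Pfund series: n_final = 5 (far infrared)

Since this transition ends at n = 4, it belongs to the Brackett series.

For reference, this 11 → 4 line has photon energy
ΔE = 13.6057 eV × (1/4² - 1/11²) = 0.737912448 eV,
corresponding to wavelength λ = hc/ΔE = 1239.84 eV·nm / 0.737912448 eV = 1680.199 nm in the infrared region.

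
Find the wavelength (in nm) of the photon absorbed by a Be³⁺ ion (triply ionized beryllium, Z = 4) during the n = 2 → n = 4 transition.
30.376 nm

First, find the transition energy using E_n = -13.6057 Z² / n² eV:
E_2 = -13.6057 × 4² / 2² = -54.42280 eV
E_4 = -13.6057 × 4² / 4² = -13.60570 eV

Photon energy: |ΔE| = |E_4 - E_2| = 40.81710 eV

Convert to wavelength using E = hc/λ with hc = 1239.84 eV·nm:
λ = hc/E = 1239.84 eV·nm / 40.81710 eV
λ = 30.376 nm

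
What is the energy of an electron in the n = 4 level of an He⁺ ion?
-3.4014 eV

For hydrogen-like ions, the energy levels scale with Z²:
E_n = -13.6057 Z² / n² eV

For He⁺ (Z = 2) at n = 4:
E_4 = -13.6057 × 2² / 4²
E_4 = -13.6057 × 4 / 16
E_4 = -54.4228 / 16
E_4 = -3.4014 eV

The energy is 4 times more negative than hydrogen at the same n due to the stronger nuclear charge.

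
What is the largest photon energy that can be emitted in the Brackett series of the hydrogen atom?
0.850 eV

The series limit corresponds to the transition from n = ∞ to n = 4.
This is the highest energy (shortest wavelength) transition in the Brackett series.

E_∞ = 0 eV
E_4 = -13.6057 / 4² = -0.850 eV

Energy at series limit:
ΔE = E_∞ - E_4 = 0 - (-0.850) = 0.850 eV

This energy equals the ionization energy from the n = 4 state of hydrogen.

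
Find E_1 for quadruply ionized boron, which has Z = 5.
-340.142500 eV

For hydrogen-like ions, the energy levels scale with Z²:
E_n = -13.6057 Z² / n² eV

For B⁴⁺ (Z = 5) at n = 1:
E_1 = -13.6057 × 5² / 1²
E_1 = -13.6057 × 25 / 1
E_1 = -340.1425 / 1
E_1 = -340.142500 eV

The energy is 25 times more negative than hydrogen at the same n due to the stronger nuclear charge.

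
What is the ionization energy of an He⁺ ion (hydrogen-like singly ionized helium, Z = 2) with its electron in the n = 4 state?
3.4014 eV

The ionization energy is the energy needed to remove the electron completely (n → ∞).

For a hydrogen-like ion with Z = 2, E_n = -13.6057 Z² / n² eV.

At n = 4: E_4 = -13.6057 × 2² / 4² = -3.4014250 eV
At n = ∞: E_∞ = 0 eV

Ionization energy = E_∞ - E_4 = 0 - (-3.4014250) = 3.4014250 eV
Ionization energy ≈ 3.4014 eV

This is also called the binding energy of the electron in state n = 4.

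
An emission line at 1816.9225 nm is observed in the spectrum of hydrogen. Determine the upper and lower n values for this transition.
n = 9 → n = 4

First, find the photon energy from the wavelength (hc = 1239.84 eV·nm):
E = hc/λ = 1239.84 eV·nm / 1816.9225 nm = 0.68238464 eV

The energy levels of hydrogen satisfy E_n = -13.6057 / n² eV, so an emission n_i → n_f releases
ΔE = 13.6057 × (1/n_f² − 1/n_i²) eV.

Setting ΔE equal to the photon energy:
1/n_f² − 1/n_i² = 0.68238464 / 13.6057 = 0.050154321

Since 1/n_i² must be positive, we need 1/n_f² > 0.050154321, i.e. n_f ≤ 4. For each allowed n_f, solve n_i = (1/n_f² − 0.050154321)^(−1/2) and check whether it is a whole number:
  n_f = 1: 1/n_i² = 1.000000000 − 0.050154321 = 0.949845679 → n_i = 1.026  (not an integer) ✗
  n_f = 2: 1/n_i² = 0.250000000 − 0.050154321 = 0.199845679 → n_i = 2.237  (not an integer) ✗
  n_f = 3: 1/n_i² = 0.111111111 − 0.050154321 = 0.060956790 → n_i = 4.050  (not an integer) ✗
  n_f = 4: 1/n_i² = 0.062500000 − 0.050154321 = 0.012345679 → n_i = 9.000  → integer, n_i = 9 ✓

Only n_f = 4 gives an integer upper level, n_i = 9.

The transition is from n = 9 to n = 4 (emission).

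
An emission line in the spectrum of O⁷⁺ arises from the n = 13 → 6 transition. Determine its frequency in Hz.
4.603e+15 Hz

First, find the transition energy:
E_13 = -13.6057 × 8² / 13² = -5.15245444 eV
E_6 = -13.6057 × 8² / 6² = -24.18791111 eV
|ΔE| = |E_6 - E_13| = 19.03545667 eV

Convert to Joules: E = 19.03545667 eV × (1.602177 × 10⁻¹⁹ J/eV) = 3.04982e-18 J

Using E = hf:
f = E/h = 3.04982e-18 J / (6.62607 × 10⁻³⁴ J·s)
f = 4.603e+15 Hz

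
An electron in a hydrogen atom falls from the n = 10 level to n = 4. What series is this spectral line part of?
Brackett series

The spectral series in hydrogen are named based on the final (lower) energy level:
- Lyman series: n_final = 1 (ultraviolet)
- Balmer series: n_final = 2 (visible/near-UV)
- Paschen series: n_final = 3 (infrared)
- Brackett series: n_final = 4 (infrared)
- Pfund series: n_final = 5 (far infrared)

Since this transition ends at n = 4, it belongs to the Brackett series.

For reference, this 10 → 4 line has photon energy
ΔE = 13.6057 eV × (1/4² - 1/10²) = 0.71429925000 eV,
corresponding to wavelength λ = hc/ΔE = 1239.84 eV·nm / 0.71429925000 eV = 1735.74311 nm in the infrared region.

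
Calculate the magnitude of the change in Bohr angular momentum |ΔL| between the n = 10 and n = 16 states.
6.33e-34 J·s (or 6ℏ)

In the Bohr model, L_n = nℏ where ℏ = 1.0546e-34 J·s.

L_16 = 16ℏ = 1.6874e-33 J·s
L_10 = 10ℏ = 1.0546e-33 J·s

ΔL = L_16 - L_10 = (16 - 10)ℏ = 6ℏ
ΔL = 6 × 1.0546e-34 J·s = 6.33e-34 J·s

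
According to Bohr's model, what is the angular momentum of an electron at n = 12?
1.26549e-33 J·s (or 12ℏ)

In the Bohr model, angular momentum is quantized:
L = nℏ

where ℏ = h/(2π) = 1.0545718e-34 J·s

For n = 12:
L = 12 × 1.0545718e-34 J·s
L = 1.26549e-33 J·s

This can also be written as L = 12ℏ.
The angular momentum is an integer multiple of the reduced Planck constant.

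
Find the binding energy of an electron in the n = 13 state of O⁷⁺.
5.15245 eV

The ionization energy is the energy needed to remove the electron completely (n → ∞).

For a hydrogen-like ion with Z = 8, E_n = -13.6057 Z² / n² eV.

At n = 13: E_13 = -13.6057 × 8² / 13² = -5.15245444 eV
At n = ∞: E_∞ = 0 eV

Ionization energy = E_∞ - E_13 = 0 - (-5.15245444) = 5.15245444 eV
Ionization energy ≈ 5.15245 eV

This is also called the binding energy of the electron in state n = 13.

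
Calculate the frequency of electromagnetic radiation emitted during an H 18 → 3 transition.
3.55e+14 Hz

First, find the transition energy:
E_18 = -13.6057 / 18² = -0.04199 eV
E_3 = -13.6057 / 3² = -1.51174 eV
|ΔE| = |E_3 - E_18| = 1.46975 eV

Convert to Joules: E = 1.46975 eV × (1.602177 × 10⁻¹⁹ J/eV) = 2.3548e-19 J

Using E = hf:
f = E/h = 2.3548e-19 J / (6.62607 × 10⁻³⁴ J·s)
f = 3.55e+14 Hz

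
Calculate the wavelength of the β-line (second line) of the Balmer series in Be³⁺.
30.376 nm

The lines of a series are numbered from the longest wavelength (smallest ΔE) outward; the second line is the transition from n = n_f + 2 to n_f.
The Balmer series has all transitions ending at n_f = 2.

For Be³⁺ (Z = 4), the second line (β-line) is the jump from n = 4 to n = 2:
E_4 = -13.6057 × 4² / 4² = -13.60570 eV
E_2 = -13.6057 × 4² / 2² = -54.42280 eV
ΔE = E_4 - E_2 = 40.81710 eV

λ = hc/E = 1239.84 eV·nm / 40.81710 eV
λ = 30.376 nm

This is the β-line of the Balmer series in Be³⁺.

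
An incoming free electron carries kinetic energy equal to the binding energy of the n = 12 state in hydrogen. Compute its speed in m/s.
1.82e+05 m/s (or 0.061% of c)

The binding energy at n = 12 for hydrogen is:
E_12 = -13.6057/12² = -0.0944840 eV
|E_12| = 0.0944840 eV

Convert to Joules:
KE = 0.0944840 eV × (1.602177 × 10⁻¹⁹ J/eV) = 1.5138e-20 J

Using KE = ½mv²:
v = √(2·KE/m_e)
v = √(2 × 1.5138e-20 J / 9.10938 × 10⁻³¹ kg)
v = 1.82e+05 m/s

This is approximately 0.061% the speed of light.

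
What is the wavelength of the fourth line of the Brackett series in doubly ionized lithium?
216.00359 nm

The lines of a series are numbered from the longest wavelength (smallest ΔE) outward; the fourth line is the transition from n = n_f + 4 to n_f.
The Brackett series has all transitions ending at n_f = 4.

For Li²⁺ (Z = 3), the fourth line (δ-line) is the jump from n = 8 to n = 4:
E_8 = -13.6057 × 3² / 8² = -1.913301563 eV
E_4 = -13.6057 × 3² / 4² = -7.653206250 eV
ΔE = E_8 - E_4 = 5.739904687 eV

λ = hc/E = 1239.84 eV·nm / 5.739904687 eV
λ = 216.00359 nm

This is the δ-line of the Brackett series in Li²⁺.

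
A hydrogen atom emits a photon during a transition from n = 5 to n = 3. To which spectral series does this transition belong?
Paschen series

The spectral series in hydrogen are named based on the final (lower) energy level:
- Lyman series: n_final = 1 (ultraviolet)
- Balmer series: n_final = 2 (visible/near-UV)
- Paschen series: n_final = 3 (infrared)
- Brackett series: n_final = 4 (infrared)
- Pfund series: n_final = 5 (far infrared)

Since this transition ends at n = 3, it belongs to the Paschen series.

For reference, this 5 → 3 line has photon energy
ΔE = 13.6057 eV × (1/3² - 1/5²) = 0.9675164444 eV,
corresponding to wavelength λ = hc/ΔE = 1239.84 eV·nm / 0.9675164444 eV = 1281.4666 nm in the infrared region.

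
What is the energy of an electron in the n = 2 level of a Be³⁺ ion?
-54.4228 eV

For hydrogen-like ions, the energy levels scale with Z²:
E_n = -13.6057 Z² / n² eV

For Be³⁺ (Z = 4) at n = 2:
E_2 = -13.6057 × 4² / 2²
E_2 = -13.6057 × 16 / 4
E_2 = -217.6912 / 4
E_2 = -54.4228 eV

The energy is 16 times more negative than hydrogen at the same n due to the stronger nuclear charge.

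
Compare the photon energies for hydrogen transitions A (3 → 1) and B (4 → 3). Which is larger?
3 → 1

Calculate the energy for each transition:

Transition 3 → 1:
ΔE₁ = |E_1 - E_3| = |-13.6057/1² - (-13.6057/3²)|
ΔE₁ = |-13.605700000 - (-1.511744444)| = 12.093956 eV

Transition 4 → 3:
ΔE₂ = |E_3 - E_4| = |-13.6057/3² - (-13.6057/4²)|
ΔE₂ = |-1.511744444 - (-0.850356250)| = 0.661388 eV

Since 12.093956 eV > 0.661388 eV, the transition 3 → 1 emits the more energetic photon.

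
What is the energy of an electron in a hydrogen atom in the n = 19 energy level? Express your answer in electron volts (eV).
-0.0377 eV

The energy levels of a hydrogen-like atom are given by:
E_n = -13.6057 eV / n²

For n = 19:
E_19 = -13.6057 eV / 19²
E_19 = -13.6057 eV / 361
E_19 = -0.0377 eV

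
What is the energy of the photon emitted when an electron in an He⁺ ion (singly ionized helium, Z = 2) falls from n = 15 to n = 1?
54.1809 eV

The energy levels are E_n = -13.6057 Z² eV / n².

Energy at n = 15: E_15 = -13.6057 × 2² / 15² = -0.2418791 eV
Energy at n = 1: E_1 = -13.6057 × 2² / 1² = -54.4228000 eV

For emission (electron falling to lower state), the photon energy is:
E_photon = E_15 - E_1 = |-0.2418791 - (-54.4228000)|
E_photon = 54.1809 eV

This energy is carried away by the emitted photon.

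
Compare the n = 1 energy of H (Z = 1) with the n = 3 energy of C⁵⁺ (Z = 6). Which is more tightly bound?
C⁵⁺ at n = 3 (E = -54.42 eV)

Using E_n = -13.6057 Z² / n² eV:

H (Z = 1) at n = 1:
E = -13.6057 × 1² / 1² = -13.6057 × 1 / 1 = -13.60570 eV

C⁵⁺ (Z = 6) at n = 3:
E = -13.6057 × 6² / 3² = -13.6057 × 36 / 9 = -54.42280 eV

Since -54.42280 eV < -13.60570 eV,
C⁵⁺ at n = 3 is more tightly bound (requires more energy to ionize).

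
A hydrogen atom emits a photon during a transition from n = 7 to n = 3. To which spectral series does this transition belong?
Paschen series

The spectral series in hydrogen are named based on the final (lower) energy level:
- Lyman series: n_final = 1 (ultraviolet)
- Balmer series: n_final = 2 (visible/near-UV)
- Paschen series: n_final = 3 (infrared)
- Brackett series: n_final = 4 (infrared)
- Pfund series: n_final = 5 (far infrared)

Since this transition ends at n = 3, it belongs to the Paschen series.

For reference, this 7 → 3 line has photon energy
ΔE = 13.6057 eV × (1/3² - 1/7²) = 1.2340770975 eV,
corresponding to wavelength λ = hc/ΔE = 1239.84 eV·nm / 1.2340770975 eV = 1004.66981 nm in the infrared region.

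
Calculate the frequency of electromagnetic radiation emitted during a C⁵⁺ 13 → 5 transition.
4.0366e+15 Hz

First, find the transition energy:
E_13 = -13.6057 × 6² / 13² = -2.898256 eV
E_5 = -13.6057 × 6² / 5² = -19.592208 eV
|ΔE| = |E_5 - E_13| = 16.693952 eV

Convert to Joules: E = 16.693952 eV × (1.602177 × 10⁻¹⁹ J/eV) = 2.674667e-18 J

Using E = hf:
f = E/h = 2.674667e-18 J / (6.62607 × 10⁻³⁴ J·s)
f = 4.0366e+15 Hz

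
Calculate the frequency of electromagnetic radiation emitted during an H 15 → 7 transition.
5.2518e+13 Hz

First, find the transition energy:
E_15 = -13.6057 / 15² = -0.06046978 eV
E_7 = -13.6057 / 7² = -0.27766735 eV
|ΔE| = |E_7 - E_15| = 0.21719757 eV

Convert to Joules: E = 0.21719757 eV × (1.602177 × 10⁻¹⁹ J/eV) = 3.479890e-20 J

Using E = hf:
f = E/h = 3.479890e-20 J / (6.62607 × 10⁻³⁴ J·s)
f = 5.2518e+13 Hz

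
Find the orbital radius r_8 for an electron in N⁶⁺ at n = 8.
0.4838 nm (or 4.8382 Å)

The Bohr radius formula is:
r_n = n² a₀ / Z

where a₀ = 0.0529177 nm is the Bohr radius.

For N⁶⁺ (Z = 7) at n = 8:
r_8 = 8² × 0.0529177 nm / 7
r_8 = 64 × 0.0529177 nm / 7
r_8 = 3.38673 nm / 7
r_8 = 0.4838 nm

The electron orbits at approximately 0.4838 nm from the nucleus.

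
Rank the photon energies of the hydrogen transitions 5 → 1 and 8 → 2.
5 → 1

Calculate the energy for each transition:

Transition 5 → 1:
ΔE₁ = |E_1 - E_5| = |-13.6057/1² - (-13.6057/5²)|
ΔE₁ = |-13.605700000000 - (-0.544228000000)| = 13.061472000 eV

Transition 8 → 2:
ΔE₂ = |E_2 - E_8| = |-13.6057/2² - (-13.6057/8²)|
ΔE₂ = |-3.401425000000 - (-0.212589062500)| = 3.188835938 eV

Since 13.061472000 eV > 3.188835938 eV, the transition 5 → 1 emits the more energetic photon.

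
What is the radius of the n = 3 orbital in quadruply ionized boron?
0.0953 nm (or 0.9525 Å)

The Bohr radius formula is:
r_n = n² a₀ / Z

where a₀ = 0.0529177 nm is the Bohr radius.

For B⁴⁺ (Z = 5) at n = 3:
r_3 = 3² × 0.0529177 nm / 5
r_3 = 9 × 0.0529177 nm / 5
r_3 = 0.47626 nm / 5
r_3 = 0.0953 nm

The electron orbits at approximately 0.0953 nm from the nucleus.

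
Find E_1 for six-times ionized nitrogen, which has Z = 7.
-666.67930 eV

For hydrogen-like ions, the energy levels scale with Z²:
E_n = -13.6057 Z² / n² eV

For N⁶⁺ (Z = 7) at n = 1:
E_1 = -13.6057 × 7² / 1²
E_1 = -13.6057 × 49 / 1
E_1 = -666.6793 / 1
E_1 = -666.67930 eV

The energy is 49 times more negative than hydrogen at the same n due to the stronger nuclear charge.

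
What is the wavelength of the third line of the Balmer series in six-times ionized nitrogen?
8.8558 nm

The lines of a series are numbered from the longest wavelength (smallest ΔE) outward; the third line is the transition from n = n_f + 3 to n_f.
The Balmer series has all transitions ending at n_f = 2.

For N⁶⁺ (Z = 7), the third line (γ-line) is the jump from n = 5 to n = 2:
E_5 = -13.6057 × 7² / 5² = -26.667172 eV
E_2 = -13.6057 × 7² / 2² = -166.669825 eV
ΔE = E_5 - E_2 = 140.002653 eV

λ = hc/E = 1239.84 eV·nm / 140.002653 eV
λ = 8.8558 nm

This is the γ-line of the Balmer series in N⁶⁺.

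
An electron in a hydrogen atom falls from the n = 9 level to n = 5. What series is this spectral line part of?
Pfund series

The spectral series in hydrogen are named based on the final (lower) energy level:
- Lyman series: n_final = 1 (ultraviolet)
- Balmer series: n_final = 2 (visible/near-UV)
- Paschen series: n_final = 3 (infrared)
- Brackett series: n_final = 4 (infrared)
- Pfund series: n_final = 5 (far infrared)

Since this transition ends at n = 5, it belongs to the Pfund series.

For reference, this 9 → 5 line has photon energy
ΔE = 13.6057 eV × (1/5² - 1/9²) = 0.3762563951 eV,
corresponding to wavelength λ = hc/ΔE = 1239.84 eV·nm / 0.3762563951 eV = 3295.1998 nm in the far infrared region.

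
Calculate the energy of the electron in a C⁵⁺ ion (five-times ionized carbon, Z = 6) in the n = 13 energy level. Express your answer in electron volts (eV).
-2.89826 eV

The energy levels of a hydrogen-like atom are given by:
E_n = -13.6057 Z² / n² eV  (with Z = 6 for C⁵⁺)

For n = 13:
E_13 = -13.6057 × 6² / 13²
E_13 = -13.6057 × 36 / 169
E_13 = -2.89826 eV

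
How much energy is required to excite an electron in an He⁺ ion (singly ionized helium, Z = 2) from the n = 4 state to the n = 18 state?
3.233 eV

The energy levels of a hydrogen-like atom are E_n = -13.6057 Z² eV / n².

Energy at n = 4: E_4 = -13.6057 × 2² / 4² = -3.401425 eV
Energy at n = 18: E_18 = -13.6057 × 2² / 18² = -0.167972 eV

The excitation energy is the difference:
ΔE = E_18 - E_4
ΔE = -0.167972 - (-3.401425)
ΔE = 3.233 eV

Since this is positive, energy must be absorbed (photon absorption).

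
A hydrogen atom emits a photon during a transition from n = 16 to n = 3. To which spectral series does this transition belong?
Paschen series

The spectral series in hydrogen are named based on the final (lower) energy level:
- Lyman series: n_final = 1 (ultraviolet)
- Balmer series: n_final = 2 (visible/near-UV)
- Paschen series: n_final = 3 (infrared)
- Brackett series: n_final = 4 (infrared)
- Pfund series: n_final = 5 (far infrared)

Since this transition ends at n = 3, it belongs to the Paschen series.

For reference, this 16 → 3 line has photon energy
ΔE = 13.6057 eV × (1/3² - 1/16²) = 1.45859718 eV,
corresponding to wavelength λ = hc/ΔE = 1239.84 eV·nm / 1.45859718 eV = 850.0222 nm in the infrared region.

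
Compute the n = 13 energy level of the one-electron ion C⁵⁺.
-2.898256 eV

For hydrogen-like ions, the energy levels scale with Z²:
E_n = -13.6057 Z² / n² eV

For C⁵⁺ (Z = 6) at n = 13:
E_13 = -13.6057 × 6² / 13²
E_13 = -13.6057 × 36 / 169
E_13 = -489.8052 / 169
E_13 = -2.898256 eV

The energy is 36 times more negative than hydrogen at the same n due to the stronger nuclear charge.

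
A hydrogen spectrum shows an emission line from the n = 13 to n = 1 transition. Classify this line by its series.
Lyman series

The spectral series in hydrogen are named based on the final (lower) energy level:
- Lyman series: n_final = 1 (ultraviolet)
- Balmer series: n_final = 2 (visible/near-UV)
- Paschen series: n_final = 3 (infrared)
- Brackett series: n_final = 4 (infrared)
- Pfund series: n_final = 5 (far infrared)

Since this transition ends at n = 1, it belongs to the Lyman series.

For reference, this 13 → 1 line has photon energy
ΔE = 13.6057 eV × (1/1² - 1/13²) = 13.52519290 eV,
corresponding to wavelength λ = hc/ΔE = 1239.84 eV·nm / 13.52519290 eV = 91.668933 nm in the ultraviolet region.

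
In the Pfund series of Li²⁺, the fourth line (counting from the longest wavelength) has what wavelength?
366.133 nm

The lines of a series are numbered from the longest wavelength (smallest ΔE) outward; the fourth line is the transition from n = n_f + 4 to n_f.
The Pfund series has all transitions ending at n_f = 5.

For Li²⁺ (Z = 3), the fourth line (δ-line) is the jump from n = 9 to n = 5:
E_9 = -13.6057 × 3² / 9² = -1.5117444 eV
E_5 = -13.6057 × 3² / 5² = -4.8980520 eV
ΔE = E_9 - E_5 = 3.3863076 eV

λ = hc/E = 1239.84 eV·nm / 3.3863076 eV
λ = 366.133 nm

This is the δ-line of the Pfund series in Li²⁺.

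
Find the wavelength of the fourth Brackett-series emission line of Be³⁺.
121.50 nm

The lines of a series are numbered from the longest wavelength (smallest ΔE) outward; the fourth line is the transition from n = n_f + 4 to n_f.
The Brackett series has all transitions ending at n_f = 4.

For Be³⁺ (Z = 4), the fourth line (δ-line) is the jump from n = 8 to n = 4:
E_8 = -13.6057 × 4² / 8² = -3.40143 eV
E_4 = -13.6057 × 4² / 4² = -13.60570 eV
ΔE = E_8 - E_4 = 10.20427 eV

λ = hc/E = 1239.84 eV·nm / 10.20427 eV
λ = 121.50 nm

This is the δ-line of the Brackett series in Be³⁺.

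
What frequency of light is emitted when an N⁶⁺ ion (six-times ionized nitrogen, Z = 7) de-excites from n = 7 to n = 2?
3.701e+16 Hz

First, find the transition energy:
E_7 = -13.6057 × 7² / 7² = -13.60570000 eV
E_2 = -13.6057 × 7² / 2² = -166.66982500 eV
|ΔE| = |E_2 - E_7| = 153.06412500 eV

Convert to Joules: E = 153.06412500 eV × (1.602177 × 10⁻¹⁹ J/eV) = 2.45236e-17 J

Using E = hf:
f = E/h = 2.45236e-17 J / (6.62607 × 10⁻³⁴ J·s)
f = 3.701e+16 Hz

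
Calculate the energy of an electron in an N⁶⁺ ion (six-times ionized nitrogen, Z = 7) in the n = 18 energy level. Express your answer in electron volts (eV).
-2.05765 eV

The energy levels of a hydrogen-like atom are given by:
E_n = -13.6057 Z² / n² eV  (with Z = 7 for N⁶⁺)

For n = 18:
E_18 = -13.6057 × 7² / 18²
E_18 = -13.6057 × 49 / 324
E_18 = -2.05765 eV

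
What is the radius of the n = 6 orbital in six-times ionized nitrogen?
0.272148 nm (or 2.721483 Å)

The Bohr radius formula is:
r_n = n² a₀ / Z

where a₀ = 0.052917721 nm is the Bohr radius.

For N⁶⁺ (Z = 7) at n = 6:
r_6 = 6² × 0.052917721 nm / 7
r_6 = 36 × 0.052917721 nm / 7
r_6 = 1.9050380 nm / 7
r_6 = 0.272148 nm

The electron orbits at approximately 0.272148 nm from the nucleus.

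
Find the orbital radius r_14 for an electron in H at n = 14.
10.3719 nm (or 103.7187 Å)

The Bohr radius formula is:
r_n = n² a₀ / Z

where a₀ = 0.0529177 nm is the Bohr radius.

For H (Z = 1) at n = 14:
r_14 = 14² × 0.0529177 nm / 1
r_14 = 196 × 0.0529177 nm / 1
r_14 = 10.37187 nm / 1
r_14 = 10.3719 nm

The electron orbits at approximately 10.3719 nm from the nucleus.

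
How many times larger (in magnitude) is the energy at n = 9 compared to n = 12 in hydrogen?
1.777778

Using E_n = -13.6057 Z² / n² eV with Z = 1:

E_9 = -13.6057 / 9² = -13.6057 / 81 = -0.167971604938 eV
E_12 = -13.6057 / 12² = -13.6057 / 144 = -0.094484027778 eV

The ratio is:
E_9/E_12 = (-0.167971604938) / (-0.094484027778)
E_9/E_12 = (-13.6057/81) / (-13.6057/144)
E_9/E_12 = 144/81
E_9/E_12 = 1.777778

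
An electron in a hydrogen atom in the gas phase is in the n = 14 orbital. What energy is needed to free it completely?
0.0694 eV

The ionization energy is the energy needed to remove the electron completely (n → ∞).

For hydrogen, E_n = -13.6057 eV / n².

At n = 14: E_14 = -13.6057 / 14² = -0.0694168 eV
At n = ∞: E_∞ = 0 eV

Ionization energy = E_∞ - E_14 = 0 - (-0.0694168) = 0.0694168 eV
Ionization energy ≈ 0.0694 eV

This is also called the binding energy of the electron in state n = 14.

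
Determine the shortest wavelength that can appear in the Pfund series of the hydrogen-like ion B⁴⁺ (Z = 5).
91.1265 nm

The series limit corresponds to the transition from n = ∞ to n = 5.
This is the highest energy (shortest wavelength) transition in the Pfund series.

E_∞ = 0 eV
E_5 = -13.6057 × 5² / 5² = -13.605700 eV

Energy at series limit:
ΔE = E_∞ - E_5 = 0 - (-13.605700) = 13.605700 eV
λ = hc/E = 1239.84 eV·nm / 13.605700 eV = 91.1265 nm

This energy equals the ionization energy from the n = 5 state of B⁴⁺.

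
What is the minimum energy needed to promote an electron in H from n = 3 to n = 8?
1.29916 eV

The energy levels of a hydrogen-like atom are E_n = -13.6057 eV / n².

Energy at n = 3: E_3 = -13.6057 / 3² = -1.51174444 eV
Energy at n = 8: E_8 = -13.6057 / 8² = -0.21258906 eV

The excitation energy is the difference:
ΔE = E_8 - E_3
ΔE = -0.21258906 - (-1.51174444)
ΔE = 1.29916 eV

Since this is positive, energy must be absorbed (photon absorption).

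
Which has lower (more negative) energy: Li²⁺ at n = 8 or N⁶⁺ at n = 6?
N⁶⁺ at n = 6 (E = -18.52 eV)

Using E_n = -13.6057 Z² / n² eV:

Li²⁺ (Z = 3) at n = 8:
E = -13.6057 × 3² / 8² = -13.6057 × 9 / 64 = -1.91330 eV

N⁶⁺ (Z = 7) at n = 6:
E = -13.6057 × 7² / 6² = -13.6057 × 49 / 36 = -18.51887 eV

Since -18.51887 eV < -1.91330 eV,
N⁶⁺ at n = 6 is more tightly bound (requires more energy to ionize).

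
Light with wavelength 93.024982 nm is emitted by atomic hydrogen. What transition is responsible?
n = 7 → n = 1

First, find the photon energy from the wavelength (hc = 1239.84 eV·nm):
E = hc/λ = 1239.84 eV·nm / 93.024982 nm = 13.328033 eV

The energy levels of hydrogen satisfy E_n = -13.6057 / n² eV, so an emission n_i → n_f releases
ΔE = 13.6057 × (1/n_f² − 1/n_i²) eV.

Setting ΔE equal to the photon energy:
1/n_f² − 1/n_i² = 13.328033 / 13.6057 = 0.97959186

Since 1/n_i² must be positive, we need 1/n_f² > 0.97959186, i.e. n_f ≤ 1. For each allowed n_f, solve n_i = (1/n_f² − 0.97959186)^(−1/2) and check whether it is a whole number:
  n_f = 1: 1/n_i² = 1.00000000 − 0.97959186 = 0.02040814 → n_i = 7.000  → integer, n_i = 7 ✓

Only n_f = 1 gives an integer upper level, n_i = 7.

The transition is from n = 7 to n = 1 (emission).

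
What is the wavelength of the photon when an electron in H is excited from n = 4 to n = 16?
1555.22582 nm

First, find the transition energy using E_n = -13.6057 / n² eV:
E_4 = -13.6057 / 4² = -0.85035625000 eV
E_16 = -13.6057 / 16² = -0.05314726563 eV

Photon energy: |ΔE| = |E_16 - E_4| = 0.79720898437 eV

Convert to wavelength using E = hc/λ with hc = 1239.84 eV·nm:
λ = hc/E = 1239.84 eV·nm / 0.79720898437 eV
λ = 1555.22582 nm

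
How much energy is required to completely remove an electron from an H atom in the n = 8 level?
0.212589 eV

The ionization energy is the energy needed to remove the electron completely (n → ∞).

For hydrogen, E_n = -13.6057 eV / n².

At n = 8: E_8 = -13.6057 / 8² = -0.212589063 eV
At n = ∞: E_∞ = 0 eV

Ionization energy = E_∞ - E_8 = 0 - (-0.212589063) = 0.212589063 eV
Ionization energy ≈ 0.212589 eV

This is also called the binding energy of the electron in state n = 8.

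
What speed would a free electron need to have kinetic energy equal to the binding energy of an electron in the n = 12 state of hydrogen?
1.823e+05 m/s (or 0.060811% of c)

The binding energy at n = 12 for hydrogen is:
E_12 = -13.6057/12² = -0.09448403 eV
|E_12| = 0.09448403 eV

Convert to Joules:
KE = 0.09448403 eV × (1.602177 × 10⁻¹⁹ J/eV) = 1.51380e-20 J

Using KE = ½mv²:
v = √(2·KE/m_e)
v = √(2 × 1.51380e-20 J / 9.10938 × 10⁻³¹ kg)
v = 1.823e+05 m/s

This is approximately 0.060811% the speed of light.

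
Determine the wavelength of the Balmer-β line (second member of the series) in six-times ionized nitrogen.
9.92 nm

The lines of a series are numbered from the longest wavelength (smallest ΔE) outward; the second line is the transition from n = n_f + 2 to n_f.
The Balmer series has all transitions ending at n_f = 2.

For N⁶⁺ (Z = 7), the second line (β-line) is the jump from n = 4 to n = 2:
E_4 = -13.6057 × 7² / 4² = -41.6675 eV
E_2 = -13.6057 × 7² / 2² = -166.6698 eV
ΔE = E_4 - E_2 = 125.0023 eV

λ = hc/E = 1239.84 eV·nm / 125.0023 eV
λ = 9.92 nm

This is the β-line of the Balmer series in N⁶⁺.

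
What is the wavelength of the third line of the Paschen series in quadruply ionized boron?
43.740726 nm

The lines of a series are numbered from the longest wavelength (smallest ΔE) outward; the third line is the transition from n = n_f + 3 to n_f.
The Paschen series has all transitions ending at n_f = 3.

For B⁴⁺ (Z = 5), the third line (γ-line) is the jump from n = 6 to n = 3:
E_6 = -13.6057 × 5² / 6² = -9.44840278 eV
E_3 = -13.6057 × 5² / 3² = -37.79361111 eV
ΔE = E_6 - E_3 = 28.34520833 eV

λ = hc/E = 1239.84 eV·nm / 28.34520833 eV
λ = 43.740726 nm

This is the γ-line of the Paschen series in B⁴⁺.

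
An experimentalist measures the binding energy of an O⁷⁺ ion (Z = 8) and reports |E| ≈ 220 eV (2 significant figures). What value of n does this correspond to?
n = 2

The exact energy levels follow E_n = -13.6057 Z² / n² eV with Z = 8.

The measured value (-220 eV) is reported to only 2 significant figures, so we must test candidate n values and see which one matches to that precision.

Candidate energies:
  n = 1:  E = -13.6057 × 8² / 1² = -870.76480 eV
  n = 2:  E = -13.6057 × 8² / 2² = -217.69120 eV  ← matches
  n = 3:  E = -13.6057 × 8² / 3² = -96.75164 eV
  n = 4:  E = -13.6057 × 8² / 4² = -54.42280 eV

Checking against the measurement of -220 eV (2 sig figs), only n = 2 agrees:
E_2 = -217.69120 eV, which rounds to -220 eV ✓

Therefore n = 2.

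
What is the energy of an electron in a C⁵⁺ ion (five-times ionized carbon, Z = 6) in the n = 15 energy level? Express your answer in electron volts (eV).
-2.17691 eV

The energy levels of a hydrogen-like atom are given by:
E_n = -13.6057 Z² / n² eV  (with Z = 6 for C⁵⁺)

For n = 15:
E_15 = -13.6057 × 6² / 15²
E_15 = -13.6057 × 36 / 225
E_15 = -2.17691 eV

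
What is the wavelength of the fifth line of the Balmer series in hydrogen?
396.90659 nm

The lines of a series are numbered from the longest wavelength (smallest ΔE) outward; the fifth line is the transition from n = n_f + 5 to n_f.
The Balmer series has all transitions ending at n_f = 2.

For H, the fifth line (ε-line) is the jump from n = 7 to n = 2:
E_7 = -13.6057 / 7² = -0.277667347 eV
E_2 = -13.6057 / 2² = -3.401425000 eV
ΔE = E_7 - E_2 = 3.123757653 eV

λ = hc/E = 1239.84 eV·nm / 3.123757653 eV
λ = 396.90659 nm

This is the ε-line of the Balmer series in H.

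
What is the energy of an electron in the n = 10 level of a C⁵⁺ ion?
-4.90 eV

For hydrogen-like ions, the energy levels scale with Z²:
E_n = -13.6057 Z² / n² eV

For C⁵⁺ (Z = 6) at n = 10:
E_10 = -13.6057 × 6² / 10²
E_10 = -13.6057 × 36 / 100
E_10 = -489.8052 / 100
E_10 = -4.90 eV

The energy is 36 times more negative than hydrogen at the same n due to the stronger nuclear charge.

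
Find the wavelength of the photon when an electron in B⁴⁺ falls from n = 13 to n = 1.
3.67 nm

First, find the transition energy using E_n = -13.6057 Z² / n² eV:
E_13 = -13.6057 × 5² / 13² = -2.0127 eV
E_1 = -13.6057 × 5² / 1² = -340.1425 eV

Photon energy: |ΔE| = |E_1 - E_13| = 338.1298 eV

Convert to wavelength using E = hc/λ with hc = 1239.84 eV·nm:
λ = hc/E = 1239.84 eV·nm / 338.1298 eV
λ = 3.67 nm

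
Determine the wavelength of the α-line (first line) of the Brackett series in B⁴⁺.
162.00269 nm

The longest wavelength corresponds to the smallest energy transition in the series.
The Brackett series has all transitions ending at n_f = 4.

For B⁴⁺ (Z = 5), the first line (α-line) is the jump from n = 5 to n = 4:
E_5 = -13.6057 × 5² / 5² = -13.605700000 eV
E_4 = -13.6057 × 5² / 4² = -21.258906250 eV
ΔE = E_5 - E_4 = 7.653206250 eV

λ = hc/E = 1239.84 eV·nm / 7.653206250 eV
λ = 162.00269 nm

This is the α-line of the Brackett series in B⁴⁺.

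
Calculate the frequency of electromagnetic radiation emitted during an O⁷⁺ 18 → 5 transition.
7.7722e+15 Hz

First, find the transition energy:
E_18 = -13.6057 × 8² / 18² = -2.68754568 eV
E_5 = -13.6057 × 8² / 5² = -34.83059200 eV
|ΔE| = |E_5 - E_18| = 32.14304632 eV

Convert to Joules: E = 32.14304632 eV × (1.602177 × 10⁻¹⁹ J/eV) = 5.149885e-18 J

Using E = hf:
f = E/h = 5.149885e-18 J / (6.62607 × 10⁻³⁴ J·s)
f = 7.7722e+15 Hz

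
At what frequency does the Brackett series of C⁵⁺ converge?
7.4021e+15 Hz

The series limit corresponds to the transition from n = ∞ to n = 4.
This is the highest energy (shortest wavelength) transition in the Brackett series.

E_∞ = 0 eV
E_4 = -13.6057 × 6² / 4² = -30.612825 eV

Energy at series limit:
ΔE = E_∞ - E_4 = 0 - (-30.612825) = 30.612825 eV
E = 30.612825 eV × (1.602177 × 10⁻¹⁹ J/eV) = 4.904716e-18 J
f = E/h = 4.904716e-18 J / (6.62607 × 10⁻³⁴ J·s) = 7.4021e+15 Hz

This energy equals the ionization energy from the n = 4 state of C⁵⁺.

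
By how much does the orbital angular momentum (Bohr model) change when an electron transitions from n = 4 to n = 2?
2.10914e-34 J·s (or 2ℏ)

In the Bohr model, L_n = nℏ where ℏ = 1.0545718e-34 J·s.

L_4 = 4ℏ = 4.2182872e-34 J·s
L_2 = 2ℏ = 2.1091436e-34 J·s

ΔL = L_4 - L_2 = (4 - 2)ℏ = 2ℏ
ΔL = 2 × 1.0545718e-34 J·s = 2.10914e-34 J·s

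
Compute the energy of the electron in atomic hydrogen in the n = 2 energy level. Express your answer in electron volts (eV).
-3.401 eV

The energy levels of a hydrogen-like atom are given by:
E_n = -13.6057 eV / n²

For n = 2:
E_2 = -13.6057 eV / 2²
E_2 = -13.6057 eV / 4
E_2 = -3.401 eV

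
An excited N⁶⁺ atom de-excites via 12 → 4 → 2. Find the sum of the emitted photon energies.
162.0401 eV

The energy levels of N⁶⁺ are E_n = -13.6057 × 7² / n² eV.

First transition (12 → 4):
ΔE₁ = |E_4 - E_12|
ΔE₁ = |-41.6674562500 - (-4.6297173611)| = 37.0377389 eV

Second transition (4 → 2):
ΔE₂ = |E_2 - E_4|
ΔE₂ = |-166.6698250000 - (-41.6674562500)| = 125.0023688 eV

Total energy released:
E_total = ΔE₁ + ΔE₂ = 37.0377389 + 125.0023688 = 162.0401 eV

Note: This equals the direct transition 12 → 2: 162.0401 eV ✓
Energy is conserved regardless of the path taken.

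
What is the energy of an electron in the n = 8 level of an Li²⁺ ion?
-1.91330 eV

For hydrogen-like ions, the energy levels scale with Z²:
E_n = -13.6057 Z² / n² eV

For Li²⁺ (Z = 3) at n = 8:
E_8 = -13.6057 × 3² / 8²
E_8 = -13.6057 × 9 / 64
E_8 = -122.4513 / 64
E_8 = -1.91330 eV

The energy is 9 times more negative than hydrogen at the same n due to the stronger nuclear charge.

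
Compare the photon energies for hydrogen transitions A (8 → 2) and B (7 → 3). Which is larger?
8 → 2

Calculate the energy for each transition:

Transition 8 → 2:
ΔE₁ = |E_2 - E_8| = |-13.6057/2² - (-13.6057/8²)|
ΔE₁ = |-3.40142500 - (-0.21258906)| = 3.18884 eV

Transition 7 → 3:
ΔE₂ = |E_3 - E_7| = |-13.6057/3² - (-13.6057/7²)|
ΔE₂ = |-1.51174444 - (-0.27766735)| = 1.23408 eV

Since 3.18884 eV > 1.23408 eV, the transition 8 → 2 emits the more energetic photon.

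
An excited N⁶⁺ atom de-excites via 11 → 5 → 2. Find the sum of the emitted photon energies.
161.1601 eV

The energy levels of N⁶⁺ are E_n = -13.6057 × 7² / n² eV.

First transition (11 → 5):
ΔE₁ = |E_5 - E_11|
ΔE₁ = |-26.6671720000 - (-5.5097462810)| = 21.1574257 eV

Second transition (5 → 2):
ΔE₂ = |E_2 - E_5|
ΔE₂ = |-166.6698250000 - (-26.6671720000)| = 140.0026530 eV

Total energy released:
E_total = ΔE₁ + ΔE₂ = 21.1574257 + 140.0026530 = 161.1601 eV

Note: This equals the direct transition 11 → 2: 161.1601 eV ✓
Energy is conserved regardless of the path taken.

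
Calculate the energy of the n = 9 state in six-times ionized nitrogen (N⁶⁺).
-8.231 eV

For hydrogen-like ions, the energy levels scale with Z²:
E_n = -13.6057 Z² / n² eV

For N⁶⁺ (Z = 7) at n = 9:
E_9 = -13.6057 × 7² / 9²
E_9 = -13.6057 × 49 / 81
E_9 = -666.6793 / 81
E_9 = -8.231 eV

The energy is 49 times more negative than hydrogen at the same n due to the stronger nuclear charge.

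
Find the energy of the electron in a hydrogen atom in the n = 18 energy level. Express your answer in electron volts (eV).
-0.042 eV

The energy levels of a hydrogen-like atom are given by:
E_n = -13.6057 eV / n²

For n = 18:
E_18 = -13.6057 eV / 18²
E_18 = -13.6057 eV / 324
E_18 = -0.042 eV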